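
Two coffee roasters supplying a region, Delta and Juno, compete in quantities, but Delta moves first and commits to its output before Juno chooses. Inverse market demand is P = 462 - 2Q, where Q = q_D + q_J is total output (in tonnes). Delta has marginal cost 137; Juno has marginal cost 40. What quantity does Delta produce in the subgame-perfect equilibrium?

57

The follower Juno best-responds to any q_D: π_J = (462 - 2Q)q_J - 40q_J.
Follower FOC: 422 - 2q_D - 4q_J = 0, so q_J(q_D) = (422 - 2q_D)/4.
The leader anticipates this reaction. Substituting into P = 462 - 2Q gives P = 251 - q_D, so π_D = (251 - q_D)q_D - 137q_D.
Maximising: ∂π_D/∂q_D = 114 - 2q_D = 0, giving q_D = 57.
Then q_J = (422 - 2·57)/4 = 77.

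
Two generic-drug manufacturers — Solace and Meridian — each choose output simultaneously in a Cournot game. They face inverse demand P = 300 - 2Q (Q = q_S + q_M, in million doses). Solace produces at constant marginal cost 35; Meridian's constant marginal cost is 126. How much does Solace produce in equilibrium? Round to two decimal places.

Solace's profit: π_S = (300 - 2Q)q_S - (35q_S). Setting ∂π_S/∂q_S = 0: 265 - 4q_S - 2(q_M) = 0.
Meridian's profit: π_M = (300 - 2Q)q_M - (126q_M). Setting ∂π_M/∂q_M = 0: 174 - 4q_M - 2(q_S) = 0.
Rearranging gives the reaction functions q_S = (265 - 2q_M)/4 and q_M = (174 - 2q_S)/4.
Solving the pair: q_S = 178/3, q_M = 83/6.

59.33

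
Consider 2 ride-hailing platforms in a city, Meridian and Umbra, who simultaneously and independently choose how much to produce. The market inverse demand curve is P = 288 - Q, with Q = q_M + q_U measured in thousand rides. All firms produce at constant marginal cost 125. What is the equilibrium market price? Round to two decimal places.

179.33

Each firm earns π_i = (288 - Q)q_i - 125q_i.
First-order condition (treating rivals' output as given): 163 - 2q_i - q_j = 0.
By symmetry each firm produces the same amount; substituting q_j = q_i yields q_i = 163/3.
Total output Q = 326/3, so price P = 288 - 326/3 = 538/3.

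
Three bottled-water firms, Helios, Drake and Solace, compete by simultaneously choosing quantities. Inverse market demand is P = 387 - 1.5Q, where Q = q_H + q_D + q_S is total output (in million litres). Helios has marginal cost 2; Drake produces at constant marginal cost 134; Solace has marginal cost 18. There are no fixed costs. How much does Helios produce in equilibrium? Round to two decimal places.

88.83

Helios's profit: π_H = (387 - 1.5Q)q_H - (2q_H). Setting ∂π_H/∂q_H = 0: 385 - 3q_H - (3/2)(q_D + q_S) = 0.
Drake's first-order condition: 253 - 3q_D - (3/2)(q_H + q_S) = 0.
Solace's first-order condition: 369 - 3q_S - (3/2)(q_H + q_D) = 0.
Summing all 3 equations gives 1007 − 6Q = 0, hence Q = 1007/6.
Back-substituting: q_H = (385 − 1007/4)/(3/2) = 533/6, q_D = (253 − 1007/4)/(3/2) = 5/6, q_S = (369 − 1007/4)/(3/2) = 469/6.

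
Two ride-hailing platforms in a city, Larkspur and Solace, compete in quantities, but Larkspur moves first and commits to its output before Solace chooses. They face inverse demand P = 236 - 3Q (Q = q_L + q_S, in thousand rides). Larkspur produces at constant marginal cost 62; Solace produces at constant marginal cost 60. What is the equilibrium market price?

Solve by backward induction. Given q_L, the follower Solace maximises π_S = (236 - 3q_L - 3q_S)q_S - 60q_S.
Setting the follower's marginal profit to zero, 176 - 3q_L - 6q_S = 0, i.e. q_S = (176 - 3q_L)/6.
Larkspur substitutes q_S(q_L) into its own profit: π_L = q_L(236 - 3q_L - (176 - 3q_L)/2) - 62q_L = (148 - (3/2)q_L)q_L - 62q_L.
The leader's first-order condition 86 - 3q_L = 0 yields q_L = 86/3.
Then q_S = (176 - 3·(86/3))/6 = 15.
Total output Q = 131/3, so price P = 236 - 3·(131/3) = 105.

105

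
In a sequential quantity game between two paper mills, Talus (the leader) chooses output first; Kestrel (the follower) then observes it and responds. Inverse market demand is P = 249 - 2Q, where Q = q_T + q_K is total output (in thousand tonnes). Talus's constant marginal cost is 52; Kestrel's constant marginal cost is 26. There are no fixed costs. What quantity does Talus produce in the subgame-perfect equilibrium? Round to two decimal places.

42.75

Solve by backward induction. Given q_T, the follower Kestrel maximises π_K = (249 - 2q_T - 2q_K)q_K - 26q_K.
∂π_K/∂q_K = 223 - 2q_T - 4q_K = 0 gives the reaction function q_K = (223 - 2q_T)/4.
The leader anticipates this reaction. Substituting into P = 249 - 2Q gives P = 275/2 - q_T, so π_T = (275/2 - q_T)q_T - 52q_T.
Maximising: ∂π_T/∂q_T = 171/2 - 2q_T = 0, giving q_T = 171/4.
Then q_K = (223 - 2·(171/4))/4 = 275/8.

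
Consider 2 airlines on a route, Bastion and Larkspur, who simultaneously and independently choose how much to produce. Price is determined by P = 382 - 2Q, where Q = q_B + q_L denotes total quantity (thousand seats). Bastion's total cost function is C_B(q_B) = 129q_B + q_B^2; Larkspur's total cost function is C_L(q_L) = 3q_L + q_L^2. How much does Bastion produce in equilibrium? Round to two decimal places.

Bastion's profit: π_B = (382 - 2Q)q_B - (129q_B + q_B²). Setting ∂π_B/∂q_B = 0: 253 - 6q_B - 2(q_L) = 0.
Larkspur's first-order condition: 379 - 6q_L - 2(q_B) = 0.
Rearranging gives the reaction functions q_B = (253 - 2q_L)/6 and q_L = (379 - 2q_B)/6.
Solving the pair: q_B = 95/4, q_L = 221/4.

23.75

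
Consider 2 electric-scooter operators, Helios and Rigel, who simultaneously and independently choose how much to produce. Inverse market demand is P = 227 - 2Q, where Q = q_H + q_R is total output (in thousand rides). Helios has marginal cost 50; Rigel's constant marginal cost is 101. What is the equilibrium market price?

126

Helios's profit: π_H = (227 - 2Q)q_H - (50q_H). Setting ∂π_H/∂q_H = 0: 177 - 4q_H - 2(q_R) = 0.
Rigel's profit: π_R = (227 - 2Q)q_R - (101q_R). Setting ∂π_R/∂q_R = 0: 126 - 4q_R - 2(q_H) = 0.
Rearranging gives the reaction functions q_H = (177 - 2q_R)/4 and q_R = (126 - 2q_H)/4.
Substituting one into the other gives q_H = 38 and q_R = 25/2.
Total output Q = 101/2, so price P = 227 - 2·(101/2) = 126.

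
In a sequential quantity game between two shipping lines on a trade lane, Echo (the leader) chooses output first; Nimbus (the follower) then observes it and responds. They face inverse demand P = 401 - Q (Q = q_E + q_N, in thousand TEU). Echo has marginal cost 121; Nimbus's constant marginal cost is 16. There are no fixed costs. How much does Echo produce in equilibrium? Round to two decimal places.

87.50

The follower Nimbus best-responds to any q_E: π_N = (401 - Q)q_N - 16q_N.
Setting the follower's marginal profit to zero, 385 - q_E - 2q_N = 0, i.e. q_N = (385 - q_E)/2.
Echo substitutes q_N(q_E) into its own profit: π_E = q_E(401 - q_E - (385 - q_E)/2) - 121q_E = (417/2 - (1/2)q_E)q_E - 121q_E.
Leader FOC: 175/2 - q_E = 0, so q_E = 175/2.
Then q_N = (385 - 175/2)/2 = 595/4.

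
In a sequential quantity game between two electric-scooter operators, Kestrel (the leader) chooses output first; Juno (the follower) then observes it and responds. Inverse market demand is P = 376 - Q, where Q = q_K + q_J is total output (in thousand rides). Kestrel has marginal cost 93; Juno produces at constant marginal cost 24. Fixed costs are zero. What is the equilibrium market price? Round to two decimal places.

146.50

Solve by backward induction. Given q_K, the follower Juno maximises π_J = (376 - q_K - q_J)q_J - 24q_J.
Setting the follower's marginal profit to zero, 352 - q_K - 2q_J = 0, i.e. q_J = (352 - q_K)/2.
Kestrel substitutes q_J(q_K) into its own profit: π_K = q_K(376 - q_K - (352 - q_K)/2) - 93q_K = (200 - (1/2)q_K)q_K - 93q_K.
Leader FOC: 107 - q_K = 0, so q_K = 107.
Then q_J = (352 - 107)/2 = 245/2.
Total output Q = 459/2, so price P = 376 - 459/2 = 293/2.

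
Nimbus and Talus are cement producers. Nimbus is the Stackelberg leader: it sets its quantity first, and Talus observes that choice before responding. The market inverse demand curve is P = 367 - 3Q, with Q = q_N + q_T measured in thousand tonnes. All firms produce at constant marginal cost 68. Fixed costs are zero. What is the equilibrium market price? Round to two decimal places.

Solve by backward induction. Given q_N, the follower Talus maximises π_T = (367 - 3q_N - 3q_T)q_T - 68q_T.
Follower FOC: 299 - 3q_N - 6q_T = 0, so q_T(q_N) = (299 - 3q_N)/6.
The leader anticipates this reaction. Substituting into P = 367 - 3Q gives P = 435/2 - (3/2)q_N, so π_N = (435/2 - (3/2)q_N)q_N - 68q_N.
Maximising: ∂π_N/∂q_N = 299/2 - 3q_N = 0, giving q_N = 299/6.
Then q_T = (299 - 3·(299/6))/6 = 299/12.
Total output Q = 299/4, so price P = 367 - 3·(299/4) = 571/4.

142.75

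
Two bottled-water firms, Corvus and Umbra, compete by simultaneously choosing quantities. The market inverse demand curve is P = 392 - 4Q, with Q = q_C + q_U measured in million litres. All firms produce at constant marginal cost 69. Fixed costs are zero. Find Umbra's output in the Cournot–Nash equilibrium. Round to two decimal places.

A representative firm's profit is π_i = q_i(392 - 4Q) - 69q_i.
Setting ∂π_i/∂q_i = 0 with rivals' quantities fixed: 323 - 8q_i - 4q_j = 0.
By symmetry each firm produces the same amount; substituting q_j = q_i yields q_i = 323/12.

26.92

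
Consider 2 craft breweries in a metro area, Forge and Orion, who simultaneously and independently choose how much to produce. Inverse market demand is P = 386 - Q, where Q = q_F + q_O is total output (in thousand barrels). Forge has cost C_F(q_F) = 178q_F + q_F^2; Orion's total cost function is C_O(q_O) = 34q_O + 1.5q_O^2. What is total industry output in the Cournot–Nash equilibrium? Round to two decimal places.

99.37

Forge's profit: π_F = (386 - Q)q_F - (178q_F + q_F²). Setting ∂π_F/∂q_F = 0: 208 - 4q_F - (q_O) = 0.
Orion's profit: π_O = (386 - Q)q_O - (34q_O + (3/2)q_O²). Setting ∂π_O/∂q_O = 0: 352 - 5q_O - (q_F) = 0.
Best responses: q_F = (208 - q_O)/4, q_O = (352 - q_F)/5.
Substituting one into the other gives q_F = 688/19 and q_O = 1200/19.
Total output Q = 688/19 + 1200/19 = 1888/19.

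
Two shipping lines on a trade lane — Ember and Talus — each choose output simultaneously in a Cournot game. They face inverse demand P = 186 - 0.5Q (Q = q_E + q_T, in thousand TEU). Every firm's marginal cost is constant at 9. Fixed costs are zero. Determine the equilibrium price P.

A representative firm's profit is π_i = q_i(186 - 0.5Q) - 9q_i.
Setting ∂π_i/∂q_i = 0 with rivals' quantities fixed: 177 - q_i - (1/2)q_j = 0.
By symmetry each firm produces the same amount; substituting q_j = q_i yields q_i = 177/(3/2) = 118.
Total output Q = 236, so price P = 186 - (1/2)·236 = 68.

68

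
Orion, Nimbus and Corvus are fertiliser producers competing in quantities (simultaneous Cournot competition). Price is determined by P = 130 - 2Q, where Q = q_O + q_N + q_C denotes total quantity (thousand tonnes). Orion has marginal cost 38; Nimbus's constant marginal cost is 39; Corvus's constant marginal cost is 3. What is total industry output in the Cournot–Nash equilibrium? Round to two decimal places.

Orion's profit: π_O = (130 - 2Q)q_O - (38q_O). Setting ∂π_O/∂q_O = 0: 92 - 4q_O - 2(q_N + q_C) = 0.
Nimbus's profit: π_N = (130 - 2Q)q_N - (39q_N). Setting ∂π_N/∂q_N = 0: 91 - 4q_N - 2(q_O + q_C) = 0.
Corvus's profit: π_C = (130 - 2Q)q_C - (3q_C). Setting ∂π_C/∂q_C = 0: 127 - 4q_C - 2(q_O + q_N) = 0.
Summing all 3 equations gives 310 − 8Q = 0, hence Q = 155/4.
Back-substituting: q_O = (92 − 155/2)/2 = 29/4, q_N = (91 − 155/2)/2 = 27/4, q_C = (127 − 155/2)/2 = 99/4.
Total output Q = 29/4 + 27/4 + 99/4 = 155/4.

38.75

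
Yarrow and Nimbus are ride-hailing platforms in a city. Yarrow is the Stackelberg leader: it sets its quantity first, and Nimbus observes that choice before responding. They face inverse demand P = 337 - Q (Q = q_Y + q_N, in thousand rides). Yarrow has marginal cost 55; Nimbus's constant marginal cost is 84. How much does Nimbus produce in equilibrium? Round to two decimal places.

Solve by backward induction. Given q_Y, the follower Nimbus maximises π_N = (337 - q_Y - q_N)q_N - 84q_N.
Setting the follower's marginal profit to zero, 253 - q_Y - 2q_N = 0, i.e. q_N = (253 - q_Y)/2.
The leader anticipates this reaction. Substituting into P = 337 - Q gives P = 421/2 - (1/2)q_Y, so π_Y = (421/2 - (1/2)q_Y)q_Y - 55q_Y.
The leader's first-order condition 311/2 - q_Y = 0 yields q_Y = 311/2.
Then q_N = (253 - 311/2)/2 = 195/4.

48.75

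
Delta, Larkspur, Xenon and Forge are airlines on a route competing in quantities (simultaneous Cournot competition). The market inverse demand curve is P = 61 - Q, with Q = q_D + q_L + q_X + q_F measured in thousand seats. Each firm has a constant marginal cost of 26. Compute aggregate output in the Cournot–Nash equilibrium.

Each firm earns π_i = (61 - Q)q_i - 26q_i.
Setting ∂π_i/∂q_i = 0 with rivals' quantities fixed: 35 - 2q_i - Σ_{j≠i} q_j = 0.
By symmetry each firm produces the same amount; substituting Σ_{j≠i} q_j = 3q_i yields q_i = 35/5 = 7.
Total output Q = 7 + 7 + 7 + 7 = 28.

28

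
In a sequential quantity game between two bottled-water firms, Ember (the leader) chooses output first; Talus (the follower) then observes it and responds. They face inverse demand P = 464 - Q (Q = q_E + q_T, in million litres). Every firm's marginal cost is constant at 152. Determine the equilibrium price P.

The follower Talus best-responds to any q_E: π_T = (464 - Q)q_T - 152q_T.
∂π_T/∂q_T = 312 - q_E - 2q_T = 0 gives the reaction function q_T = (312 - q_E)/2.
The leader anticipates this reaction. Substituting into P = 464 - Q gives P = 308 - (1/2)q_E, so π_E = (308 - (1/2)q_E)q_E - 152q_E.
The leader's first-order condition 156 - q_E = 0 yields q_E = 156.
Then q_T = (312 - 156)/2 = 78.
Total output Q = 234, so price P = 464 - 234 = 230.

230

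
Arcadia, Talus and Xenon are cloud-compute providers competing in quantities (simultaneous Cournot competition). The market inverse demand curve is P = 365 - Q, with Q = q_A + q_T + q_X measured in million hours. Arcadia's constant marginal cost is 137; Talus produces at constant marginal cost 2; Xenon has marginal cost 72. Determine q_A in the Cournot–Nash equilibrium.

7

Arcadia's profit: π_A = (365 - Q)q_A - (137q_A). Setting ∂π_A/∂q_A = 0: 228 - 2q_A - (q_T + q_X) = 0.
Talus's first-order condition: 363 - 2q_T - (q_A + q_X) = 0.
Xenon's profit: π_X = (365 - Q)q_X - (72q_X). Setting ∂π_X/∂q_X = 0: 293 - 2q_X - (q_A + q_T) = 0.
Adding the 3 conditions: 884 − 2Q − 2Q = 0, i.e. Q = 221.
Back-substituting: q_A = (228 − 221) = 7, q_T = (363 − 221) = 142, q_X = (293 − 221) = 72.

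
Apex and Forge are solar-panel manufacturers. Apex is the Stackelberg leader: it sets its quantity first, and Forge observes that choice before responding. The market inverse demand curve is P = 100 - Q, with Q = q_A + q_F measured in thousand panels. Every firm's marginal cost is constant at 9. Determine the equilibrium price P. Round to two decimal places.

31.75

Solve by backward induction. Given q_A, the follower Forge maximises π_F = (100 - q_A - q_F)q_F - 9q_F.
Follower FOC: 91 - q_A - 2q_F = 0, so q_F(q_A) = (91 - q_A)/2.
Apex substitutes q_F(q_A) into its own profit: π_A = q_A(100 - q_A - (91 - q_A)/2) - 9q_A = (109/2 - (1/2)q_A)q_A - 9q_A.
Maximising: ∂π_A/∂q_A = 91/2 - q_A = 0, giving q_A = 91/2.
Then q_F = (91 - 91/2)/2 = 91/4.
Total output Q = 273/4, so price P = 100 - 273/4 = 127/4.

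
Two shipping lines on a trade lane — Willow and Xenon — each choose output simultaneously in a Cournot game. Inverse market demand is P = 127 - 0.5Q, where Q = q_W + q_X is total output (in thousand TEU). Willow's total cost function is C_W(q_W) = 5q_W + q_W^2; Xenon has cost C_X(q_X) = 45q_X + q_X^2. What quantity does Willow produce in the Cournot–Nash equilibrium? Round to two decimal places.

37.14

Willow's profit: π_W = (127 - 0.5Q)q_W - (5q_W + q_W²). Setting ∂π_W/∂q_W = 0: 122 - 3q_W - (1/2)(q_X) = 0.
Xenon's profit: π_X = (127 - 0.5Q)q_X - (45q_X + q_X²). Setting ∂π_X/∂q_X = 0: 82 - 3q_X - (1/2)(q_W) = 0.
So q_W = (122 - (1/2)q_X)/3 and q_X = (82 - (1/2)q_W)/3.
Substituting one into the other gives q_W = 260/7 and q_X = 148/7.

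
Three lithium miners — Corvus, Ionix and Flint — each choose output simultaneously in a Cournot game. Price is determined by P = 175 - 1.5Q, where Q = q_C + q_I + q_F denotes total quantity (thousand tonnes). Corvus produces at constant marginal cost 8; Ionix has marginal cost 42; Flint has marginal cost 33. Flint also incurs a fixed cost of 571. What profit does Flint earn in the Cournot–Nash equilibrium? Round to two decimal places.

90.50

Corvus's profit: π_C = (175 - 1.5Q)q_C - (8q_C). Setting ∂π_C/∂q_C = 0: 167 - 3q_C - (3/2)(q_I + q_F) = 0.
Ionix's first-order condition: 133 - 3q_I - (3/2)(q_C + q_F) = 0.
Flint's first-order condition: 142 - 3q_F - (3/2)(q_C + q_I) = 0.
Adding the 3 conditions: 442 − 3Q − 3Q = 0, i.e. Q = 221/3.
Back-substituting: q_C = (167 − 221/2)/(3/2) = 113/3, q_I = (133 − 221/2)/(3/2) = 15, q_F = (142 − 221/2)/(3/2) = 21.
Price P = 175 - (3/2)·(221/3) = 129/2.
Flint's profit: (129/2 - 33)·21 - 571 = 181/2.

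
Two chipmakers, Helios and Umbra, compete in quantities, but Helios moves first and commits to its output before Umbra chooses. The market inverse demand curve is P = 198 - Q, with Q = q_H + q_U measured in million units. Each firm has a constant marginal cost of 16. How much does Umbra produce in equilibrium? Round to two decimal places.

Solve by backward induction. Given q_H, the follower Umbra maximises π_U = (198 - q_H - q_U)q_U - 16q_U.
Setting the follower's marginal profit to zero, 182 - q_H - 2q_U = 0, i.e. q_U = (182 - q_H)/2.
Helios substitutes q_U(q_H) into its own profit: π_H = q_H(198 - q_H - (182 - q_H)/2) - 16q_H = (107 - (1/2)q_H)q_H - 16q_H.
The leader's first-order condition 91 - q_H = 0 yields q_H = 91.
Then q_U = (182 - 91)/2 = 91/2.

45.50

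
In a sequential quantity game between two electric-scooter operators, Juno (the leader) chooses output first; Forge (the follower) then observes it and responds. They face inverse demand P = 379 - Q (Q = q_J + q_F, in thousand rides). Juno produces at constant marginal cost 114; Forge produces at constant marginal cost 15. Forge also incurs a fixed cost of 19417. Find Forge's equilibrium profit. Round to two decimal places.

The follower Forge best-responds to any q_J: π_F = (379 - Q)q_F - 15q_F.
Follower FOC: 364 - q_J - 2q_F = 0, so q_F(q_J) = (364 - q_J)/2.
The leader anticipates this reaction. Substituting into P = 379 - Q gives P = 197 - (1/2)q_J, so π_J = (197 - (1/2)q_J)q_J - 114q_J.
Leader FOC: 83 - q_J = 0, so q_J = 83.
Then q_F = (364 - 83)/2 = 281/2.
Price P = 379 - 447/2 = 311/2.
Forge's profit: (311/2 - 15)·(281/2) - 19417 = 1293/4.

323.25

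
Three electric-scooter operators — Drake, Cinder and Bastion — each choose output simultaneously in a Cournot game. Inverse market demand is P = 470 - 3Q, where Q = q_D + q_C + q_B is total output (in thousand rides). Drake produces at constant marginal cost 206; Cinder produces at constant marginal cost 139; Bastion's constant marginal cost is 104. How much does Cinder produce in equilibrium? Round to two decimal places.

30.25

Drake's profit: π_D = (470 - 3Q)q_D - (206q_D). Setting ∂π_D/∂q_D = 0: 264 - 6q_D - 3(q_C + q_B) = 0.
Cinder's profit: π_C = (470 - 3Q)q_C - (139q_C). Setting ∂π_C/∂q_C = 0: 331 - 6q_C - 3(q_D + q_B) = 0.
Bastion's first-order condition: 366 - 6q_B - 3(q_D + q_C) = 0.
Summing all 3 equations gives 961 − 12Q = 0, hence Q = 961/12.
Back-substituting: q_D = (264 − 961/4)/3 = 95/12, q_C = (331 − 961/4)/3 = 121/4, q_B = (366 − 961/4)/3 = 503/12.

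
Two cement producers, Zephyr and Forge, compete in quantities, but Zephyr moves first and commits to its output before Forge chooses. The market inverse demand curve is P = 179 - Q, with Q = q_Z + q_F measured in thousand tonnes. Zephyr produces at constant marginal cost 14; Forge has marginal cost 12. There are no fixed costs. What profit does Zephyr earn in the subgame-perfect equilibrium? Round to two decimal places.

3321.13

Solve by backward induction. Given q_Z, the follower Forge maximises π_F = (179 - q_Z - q_F)q_F - 12q_F.
Setting the follower's marginal profit to zero, 167 - q_Z - 2q_F = 0, i.e. q_F = (167 - q_Z)/2.
Zephyr substitutes q_F(q_Z) into its own profit: π_Z = q_Z(179 - q_Z - (167 - q_Z)/2) - 14q_Z = (191/2 - (1/2)q_Z)q_Z - 14q_Z.
The leader's first-order condition 163/2 - q_Z = 0 yields q_Z = 163/2.
Then q_F = (167 - 163/2)/2 = 171/4.
Price P = 179 - 497/4 = 219/4.
Zephyr's profit: (219/4 - 14)·(163/2) = 3321.1250.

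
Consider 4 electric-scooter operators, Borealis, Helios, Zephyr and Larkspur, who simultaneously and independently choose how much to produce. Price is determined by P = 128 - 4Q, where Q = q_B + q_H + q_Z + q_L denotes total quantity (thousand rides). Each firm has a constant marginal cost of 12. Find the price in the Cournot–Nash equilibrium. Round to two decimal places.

A representative firm's profit is π_i = q_i(128 - 4Q) - 12q_i.
First-order condition (treating rivals' output as given): 116 - 8q_i - 4·Σ_{j≠i} q_j = 0.
By symmetry each firm produces the same amount; substituting Σ_{j≠i} q_j = 3q_i yields q_i = 116/20 = 29/5.
Total output Q = 116/5, so price P = 128 - 4·(116/5) = 176/5.

35.20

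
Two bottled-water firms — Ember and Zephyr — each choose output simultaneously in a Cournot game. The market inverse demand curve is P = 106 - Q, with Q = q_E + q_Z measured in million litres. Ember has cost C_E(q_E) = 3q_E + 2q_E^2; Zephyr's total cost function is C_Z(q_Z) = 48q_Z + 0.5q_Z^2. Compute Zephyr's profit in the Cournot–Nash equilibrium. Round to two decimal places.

311.55

Ember's profit: π_E = (106 - Q)q_E - (3q_E + 2q_E²). Setting ∂π_E/∂q_E = 0: 103 - 6q_E - (q_Z) = 0.
Zephyr's profit: π_Z = (106 - Q)q_Z - (48q_Z + (1/2)q_Z²). Setting ∂π_Z/∂q_Z = 0: 58 - 3q_Z - (q_E) = 0.
Rearranging gives the reaction functions q_E = (103 - q_Z)/6 and q_Z = (58 - q_E)/3.
Substituting one into the other gives q_E = 251/17 and q_Z = 245/17.
Price P = 106 - 496/17 = 1306/17.
Zephyr's profit: (1306/17)·(245/17) - 48·(245/17) - (1/2)(245/17)² = 311.5484.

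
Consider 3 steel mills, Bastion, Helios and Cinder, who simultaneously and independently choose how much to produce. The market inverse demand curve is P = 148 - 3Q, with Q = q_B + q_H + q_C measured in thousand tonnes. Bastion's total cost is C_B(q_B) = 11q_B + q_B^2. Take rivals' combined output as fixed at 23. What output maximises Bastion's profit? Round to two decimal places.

8.50

With rivals' combined output fixed at 23, Bastion's profit is π_B = (148 - 3·23 - 3q_B)q_B - (11q_B + q_B²) = (79 - 3q_B)q_B - (11q_B + q_B²).
∂π_B/∂q_B = 68 - 8q_B = 0, so q_B = 17/2.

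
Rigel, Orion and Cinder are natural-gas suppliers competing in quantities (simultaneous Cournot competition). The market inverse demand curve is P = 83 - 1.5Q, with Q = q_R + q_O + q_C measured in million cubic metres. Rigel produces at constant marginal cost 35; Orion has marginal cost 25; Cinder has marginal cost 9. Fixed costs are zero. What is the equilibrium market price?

38

Rigel's profit: π_R = (83 - 1.5Q)q_R - (35q_R). Setting ∂π_R/∂q_R = 0: 48 - 3q_R - (3/2)(q_O + q_C) = 0.
Orion's first-order condition: 58 - 3q_O - (3/2)(q_R + q_C) = 0.
Cinder's profit: π_C = (83 - 1.5Q)q_C - (9q_C). Setting ∂π_C/∂q_C = 0: 74 - 3q_C - (3/2)(q_R + q_O) = 0.
Summing all 3 equations gives 180 − 6Q = 0, hence Q = 30.
Back-substituting: q_R = (48 − 45)/(3/2) = 2, q_O = (58 − 45)/(3/2) = 26/3, q_C = (74 − 45)/(3/2) = 58/3.
Total output Q = 30, so price P = 83 - (3/2)·30 = 38.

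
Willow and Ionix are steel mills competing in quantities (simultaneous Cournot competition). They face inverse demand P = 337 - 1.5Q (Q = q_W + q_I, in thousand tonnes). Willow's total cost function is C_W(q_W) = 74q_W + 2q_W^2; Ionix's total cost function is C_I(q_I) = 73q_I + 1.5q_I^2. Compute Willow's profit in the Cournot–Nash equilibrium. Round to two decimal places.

3094.77

Willow's profit: π_W = (337 - 1.5Q)q_W - (74q_W + 2q_W²). Setting ∂π_W/∂q_W = 0: 263 - 7q_W - (3/2)(q_I) = 0.
Ionix's first-order condition: 264 - 6q_I - (3/2)(q_W) = 0.
So q_W = (263 - (3/2)q_I)/7 and q_I = (264 - (3/2)q_W)/6.
Substituting one into the other gives q_W = 1576/53 and q_I = 1938/53.
Price P = 337 - (3/2)·66.3019 = 237.5472.
Willow's profit: 237.5472·(1576/53) - 74·(1576/53) - 2(1576/53)² = 3094.7725.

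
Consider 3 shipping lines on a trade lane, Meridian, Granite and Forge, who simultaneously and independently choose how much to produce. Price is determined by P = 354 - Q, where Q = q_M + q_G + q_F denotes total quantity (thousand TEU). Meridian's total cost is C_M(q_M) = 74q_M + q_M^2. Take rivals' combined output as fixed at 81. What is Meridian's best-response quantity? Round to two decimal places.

With rivals' combined output fixed at 81, Meridian's profit is π_M = (354 - 81 - q_M)q_M - (74q_M + q_M²) = (273 - q_M)q_M - (74q_M + q_M²).
∂π_M/∂q_M = 199 - 4q_M = 0, so q_M = 199/4.

49.75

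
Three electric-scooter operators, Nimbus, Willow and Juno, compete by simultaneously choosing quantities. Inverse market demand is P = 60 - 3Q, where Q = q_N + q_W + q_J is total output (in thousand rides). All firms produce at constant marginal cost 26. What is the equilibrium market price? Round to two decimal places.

Each firm earns π_i = (60 - 3Q)q_i - 26q_i.
Setting ∂π_i/∂q_i = 0 with rivals' quantities fixed: 34 - 6q_i - 3·Σ_{j≠i} q_j = 0.
With identical firms every q_j equals q_i, so Σ_{j≠i} q_j = 2q_i and 34 = 12q_i, giving q_i = 17/6.
Total output Q = 17/2, so price P = 60 - 3·(17/2) = 69/2.

34.50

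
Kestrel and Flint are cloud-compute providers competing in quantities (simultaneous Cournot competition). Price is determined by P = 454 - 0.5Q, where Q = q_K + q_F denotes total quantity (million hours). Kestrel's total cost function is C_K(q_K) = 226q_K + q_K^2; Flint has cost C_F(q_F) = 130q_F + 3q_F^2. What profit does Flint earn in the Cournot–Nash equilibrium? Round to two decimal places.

5984.20

Kestrel's profit: π_K = (454 - 0.5Q)q_K - (226q_K + q_K²). Setting ∂π_K/∂q_K = 0: 228 - 3q_K - (1/2)(q_F) = 0.
Flint's first-order condition: 324 - 7q_F - (1/2)(q_K) = 0.
Best responses: q_K = (228 - (1/2)q_F)/3, q_F = (324 - (1/2)q_K)/7.
Substituting one into the other gives q_K = 69.1084 and q_F = 41.3494.
Price P = 454 - (1/2)·110.4578 = 398.7711.
Flint's profit: 398.7711·41.3494 - 130·41.3494 - 3·41.3494² = 5984.2044.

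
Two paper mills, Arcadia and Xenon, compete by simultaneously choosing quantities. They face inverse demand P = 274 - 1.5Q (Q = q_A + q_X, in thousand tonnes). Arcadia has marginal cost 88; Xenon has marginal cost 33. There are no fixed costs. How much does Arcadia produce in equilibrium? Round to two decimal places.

29.11

Arcadia's profit: π_A = (274 - 1.5Q)q_A - (88q_A). Setting ∂π_A/∂q_A = 0: 186 - 3q_A - (3/2)(q_X) = 0.
Xenon's first-order condition: 241 - 3q_X - (3/2)(q_A) = 0.
Best responses: q_A = (186 - (3/2)q_X)/3, q_X = (241 - (3/2)q_A)/3.
Solving the pair: q_A = 262/9, q_X = 592/9.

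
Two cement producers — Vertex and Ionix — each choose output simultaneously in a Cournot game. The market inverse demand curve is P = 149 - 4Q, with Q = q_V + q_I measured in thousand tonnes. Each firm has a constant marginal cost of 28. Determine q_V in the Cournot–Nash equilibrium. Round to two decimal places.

10.08

A representative firm's profit is π_i = q_i(149 - 4Q) - 28q_i.
First-order condition (treating rivals' output as given): 121 - 8q_i - 4q_j = 0.
With identical firms every q_j equals q_i, so q_j = q_i and 121 = 12q_i, giving q_i = 121/12.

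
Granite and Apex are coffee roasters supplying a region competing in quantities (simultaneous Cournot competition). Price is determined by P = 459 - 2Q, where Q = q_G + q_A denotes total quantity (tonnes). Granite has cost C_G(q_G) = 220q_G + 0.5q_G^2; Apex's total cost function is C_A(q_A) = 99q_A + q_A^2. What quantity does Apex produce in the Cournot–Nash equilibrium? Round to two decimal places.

50.85

Granite's profit: π_G = (459 - 2Q)q_G - (220q_G + (1/2)q_G²). Setting ∂π_G/∂q_G = 0: 239 - 5q_G - 2(q_A) = 0.
Apex's first-order condition: 360 - 6q_A - 2(q_G) = 0.
Best responses: q_G = (239 - 2q_A)/5, q_A = (360 - 2q_G)/6.
Substituting one into the other gives q_G = 357/13 and q_A = 661/13.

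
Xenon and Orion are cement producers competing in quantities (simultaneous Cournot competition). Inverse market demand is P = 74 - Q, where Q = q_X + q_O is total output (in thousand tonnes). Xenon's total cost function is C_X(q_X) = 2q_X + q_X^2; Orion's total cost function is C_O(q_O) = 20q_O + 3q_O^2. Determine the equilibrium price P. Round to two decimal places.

52.52

Xenon's profit: π_X = (74 - Q)q_X - (2q_X + q_X²). Setting ∂π_X/∂q_X = 0: 72 - 4q_X - (q_O) = 0.
Orion's profit: π_O = (74 - Q)q_O - (20q_O + 3q_O²). Setting ∂π_O/∂q_O = 0: 54 - 8q_O - (q_X) = 0.
Best responses: q_X = (72 - q_O)/4, q_O = (54 - q_X)/8.
Solving the pair: q_X = 522/31, q_O = 144/31.
Total output Q = 666/31, so price P = 74 - 666/31 = 1628/31.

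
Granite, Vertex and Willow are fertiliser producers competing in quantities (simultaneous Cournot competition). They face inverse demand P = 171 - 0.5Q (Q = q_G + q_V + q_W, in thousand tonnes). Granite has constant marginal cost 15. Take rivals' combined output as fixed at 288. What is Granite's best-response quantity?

12

With rivals' combined output fixed at 288, Granite's profit is π_G = (171 - (1/2)·288 - (1/2)q_G)q_G - (15q_G) = (27 - (1/2)q_G)q_G - (15q_G).
∂π_G/∂q_G = 12 - q_G = 0, so q_G = 12.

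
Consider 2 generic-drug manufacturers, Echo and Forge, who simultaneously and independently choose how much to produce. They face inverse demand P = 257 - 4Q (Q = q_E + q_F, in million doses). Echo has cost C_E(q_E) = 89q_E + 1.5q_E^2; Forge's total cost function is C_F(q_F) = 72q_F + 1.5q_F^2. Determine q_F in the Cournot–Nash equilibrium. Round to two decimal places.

Echo's profit: π_E = (257 - 4Q)q_E - (89q_E + (3/2)q_E²). Setting ∂π_E/∂q_E = 0: 168 - 11q_E - 4(q_F) = 0.
Forge's profit: π_F = (257 - 4Q)q_F - (72q_F + (3/2)q_F²). Setting ∂π_F/∂q_F = 0: 185 - 11q_F - 4(q_E) = 0.
Best responses: q_E = (168 - 4q_F)/11, q_F = (185 - 4q_E)/11.
Substituting one into the other gives q_E = 1108/105 and q_F = 1363/105.

12.98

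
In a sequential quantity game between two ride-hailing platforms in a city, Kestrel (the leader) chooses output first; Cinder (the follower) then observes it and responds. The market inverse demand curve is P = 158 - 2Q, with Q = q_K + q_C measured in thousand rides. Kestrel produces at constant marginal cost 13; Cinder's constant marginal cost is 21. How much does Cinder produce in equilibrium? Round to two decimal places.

15.13

Solve by backward induction. Given q_K, the follower Cinder maximises π_C = (158 - 2q_K - 2q_C)q_C - 21q_C.
∂π_C/∂q_C = 137 - 2q_K - 4q_C = 0 gives the reaction function q_C = (137 - 2q_K)/4.
The leader anticipates this reaction. Substituting into P = 158 - 2Q gives P = 179/2 - q_K, so π_K = (179/2 - q_K)q_K - 13q_K.
Maximising: ∂π_K/∂q_K = 153/2 - 2q_K = 0, giving q_K = 153/4.
Then q_C = (137 - 2·(153/4))/4 = 121/8.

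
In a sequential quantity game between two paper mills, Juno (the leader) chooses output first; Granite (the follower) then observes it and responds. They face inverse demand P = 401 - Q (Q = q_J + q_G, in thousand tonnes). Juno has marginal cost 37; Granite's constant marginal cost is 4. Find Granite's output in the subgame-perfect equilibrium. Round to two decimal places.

115.75

Solve by backward induction. Given q_J, the follower Granite maximises π_G = (401 - q_J - q_G)q_G - 4q_G.
Follower FOC: 397 - q_J - 2q_G = 0, so q_G(q_J) = (397 - q_J)/2.
The leader anticipates this reaction. Substituting into P = 401 - Q gives P = 405/2 - (1/2)q_J, so π_J = (405/2 - (1/2)q_J)q_J - 37q_J.
The leader's first-order condition 331/2 - q_J = 0 yields q_J = 331/2.
Then q_G = (397 - 331/2)/2 = 463/4.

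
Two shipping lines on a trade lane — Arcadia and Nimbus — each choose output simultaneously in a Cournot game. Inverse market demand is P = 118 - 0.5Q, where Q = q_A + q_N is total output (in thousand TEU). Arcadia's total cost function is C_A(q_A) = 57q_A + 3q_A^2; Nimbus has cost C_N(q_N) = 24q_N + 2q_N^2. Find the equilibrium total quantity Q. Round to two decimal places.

Arcadia's profit: π_A = (118 - 0.5Q)q_A - (57q_A + 3q_A²). Setting ∂π_A/∂q_A = 0: 61 - 7q_A - (1/2)(q_N) = 0.
Nimbus's profit: π_N = (118 - 0.5Q)q_N - (24q_N + 2q_N²). Setting ∂π_N/∂q_N = 0: 94 - 5q_N - (1/2)(q_A) = 0.
Best responses: q_A = (61 - (1/2)q_N)/7, q_N = (94 - (1/2)q_A)/5.
Substituting one into the other gives q_A = 1032/139 and q_N = 18.0576.
Total output Q = 1032/139 + 18.0576 = 25.4820.

25.48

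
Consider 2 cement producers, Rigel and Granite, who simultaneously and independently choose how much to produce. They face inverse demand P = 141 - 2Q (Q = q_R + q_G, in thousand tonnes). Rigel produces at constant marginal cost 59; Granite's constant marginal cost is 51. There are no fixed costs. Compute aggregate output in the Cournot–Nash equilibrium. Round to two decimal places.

28.67

Rigel's profit: π_R = (141 - 2Q)q_R - (59q_R). Setting ∂π_R/∂q_R = 0: 82 - 4q_R - 2(q_G) = 0.
Granite's first-order condition: 90 - 4q_G - 2(q_R) = 0.
So q_R = (82 - 2q_G)/4 and q_G = (90 - 2q_R)/4.
Substituting one into the other gives q_R = 37/3 and q_G = 49/3.
Total output Q = 37/3 + 49/3 = 86/3.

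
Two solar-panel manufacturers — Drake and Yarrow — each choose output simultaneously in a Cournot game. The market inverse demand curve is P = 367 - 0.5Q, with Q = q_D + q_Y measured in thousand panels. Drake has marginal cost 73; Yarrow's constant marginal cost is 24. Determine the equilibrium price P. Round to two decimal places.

154.67

Drake's profit: π_D = (367 - 0.5Q)q_D - (73q_D). Setting ∂π_D/∂q_D = 0: 294 - q_D - (1/2)(q_Y) = 0.
Yarrow's profit: π_Y = (367 - 0.5Q)q_Y - (24q_Y). Setting ∂π_Y/∂q_Y = 0: 343 - q_Y - (1/2)(q_D) = 0.
So q_D = (294 - (1/2)q_Y) and q_Y = (343 - (1/2)q_D).
Solving the pair: q_D = 490/3, q_Y = 784/3.
Total output Q = 1274/3, so price P = 367 - (1/2)·(1274/3) = 464/3.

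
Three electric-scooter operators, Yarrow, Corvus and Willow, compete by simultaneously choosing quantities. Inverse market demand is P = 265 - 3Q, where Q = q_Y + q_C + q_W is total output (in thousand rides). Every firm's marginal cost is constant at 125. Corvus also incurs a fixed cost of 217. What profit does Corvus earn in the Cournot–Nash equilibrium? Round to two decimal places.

191.33

Each firm earns π_i = (265 - 3Q)q_i - 125q_i.
Setting ∂π_i/∂q_i = 0 with rivals' quantities fixed: 140 - 6q_i - 3·Σ_{j≠i} q_j = 0.
With identical firms every q_j equals q_i, so Σ_{j≠i} q_j = 2q_i and 140 = 12q_i, giving q_i = 35/3.
Price P = 265 - 3·35 = 160.
Corvus's profit: (160 - 125)·(35/3) - 217 = 574/3.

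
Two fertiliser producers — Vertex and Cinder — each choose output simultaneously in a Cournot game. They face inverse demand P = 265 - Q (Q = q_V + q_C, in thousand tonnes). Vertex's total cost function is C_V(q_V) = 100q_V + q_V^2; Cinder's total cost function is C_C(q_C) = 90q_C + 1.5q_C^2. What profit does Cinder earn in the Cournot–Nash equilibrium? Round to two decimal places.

1982.17

Vertex's profit: π_V = (265 - Q)q_V - (100q_V + q_V²). Setting ∂π_V/∂q_V = 0: 165 - 4q_V - (q_C) = 0.
Cinder's first-order condition: 175 - 5q_C - (q_V) = 0.
So q_V = (165 - q_C)/4 and q_C = (175 - q_V)/5.
Substituting one into the other gives q_V = 650/19 and q_C = 535/19.
Price P = 265 - 1185/19 = 202.6316.
Cinder's profit: 202.6316·(535/19) - 90·(535/19) - (3/2)(535/19)² = 1982.1676.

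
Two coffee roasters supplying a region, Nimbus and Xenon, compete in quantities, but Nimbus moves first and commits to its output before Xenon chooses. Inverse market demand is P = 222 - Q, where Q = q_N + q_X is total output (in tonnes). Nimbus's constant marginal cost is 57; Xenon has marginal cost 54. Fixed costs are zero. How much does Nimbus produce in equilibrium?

The follower Xenon best-responds to any q_N: π_X = (222 - Q)q_X - 54q_X.
∂π_X/∂q_X = 168 - q_N - 2q_X = 0 gives the reaction function q_X = (168 - q_N)/2.
Nimbus substitutes q_X(q_N) into its own profit: π_N = q_N(222 - q_N - (168 - q_N)/2) - 57q_N = (138 - (1/2)q_N)q_N - 57q_N.
Leader FOC: 81 - q_N = 0, so q_N = 81.
Then q_X = (168 - 81)/2 = 87/2.

81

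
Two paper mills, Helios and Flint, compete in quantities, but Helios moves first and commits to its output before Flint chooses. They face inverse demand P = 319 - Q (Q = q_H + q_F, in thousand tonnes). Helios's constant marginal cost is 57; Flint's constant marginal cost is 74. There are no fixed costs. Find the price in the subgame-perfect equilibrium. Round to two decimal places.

The follower Flint best-responds to any q_H: π_F = (319 - Q)q_F - 74q_F.
Follower FOC: 245 - q_H - 2q_F = 0, so q_F(q_H) = (245 - q_H)/2.
The leader anticipates this reaction. Substituting into P = 319 - Q gives P = 393/2 - (1/2)q_H, so π_H = (393/2 - (1/2)q_H)q_H - 57q_H.
Maximising: ∂π_H/∂q_H = 279/2 - q_H = 0, giving q_H = 279/2.
Then q_F = (245 - 279/2)/2 = 211/4.
Total output Q = 769/4, so price P = 319 - 769/4 = 507/4.

126.75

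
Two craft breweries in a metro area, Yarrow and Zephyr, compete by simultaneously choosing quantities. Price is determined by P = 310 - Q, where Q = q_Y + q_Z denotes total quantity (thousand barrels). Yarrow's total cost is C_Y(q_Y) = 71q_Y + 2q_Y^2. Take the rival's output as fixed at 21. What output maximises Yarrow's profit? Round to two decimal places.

With the rival's output fixed at 21, Yarrow's profit is π_Y = (310 - 21 - q_Y)q_Y - (71q_Y + 2q_Y²) = (289 - q_Y)q_Y - (71q_Y + 2q_Y²).
∂π_Y/∂q_Y = 218 - 6q_Y = 0, so q_Y = 109/3.

36.33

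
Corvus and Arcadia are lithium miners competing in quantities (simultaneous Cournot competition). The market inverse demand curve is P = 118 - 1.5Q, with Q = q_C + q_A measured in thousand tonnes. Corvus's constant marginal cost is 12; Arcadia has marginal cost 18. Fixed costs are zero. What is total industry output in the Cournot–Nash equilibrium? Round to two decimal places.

45.78

Corvus's profit: π_C = (118 - 1.5Q)q_C - (12q_C). Setting ∂π_C/∂q_C = 0: 106 - 3q_C - (3/2)(q_A) = 0.
Arcadia's first-order condition: 100 - 3q_A - (3/2)(q_C) = 0.
Best responses: q_C = (106 - (3/2)q_A)/3, q_A = (100 - (3/2)q_C)/3.
Solving the pair: q_C = 224/9, q_A = 188/9.
Total output Q = 224/9 + 188/9 = 412/9.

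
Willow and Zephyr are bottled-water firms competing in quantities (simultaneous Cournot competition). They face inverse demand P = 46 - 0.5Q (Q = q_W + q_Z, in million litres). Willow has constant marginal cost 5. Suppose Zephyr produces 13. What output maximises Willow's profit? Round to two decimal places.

With the rival's output fixed at 13, Willow's profit is π_W = (46 - (1/2)·13 - (1/2)q_W)q_W - (5q_W) = (79/2 - (1/2)q_W)q_W - (5q_W).
∂π_W/∂q_W = 69/2 - q_W = 0, so q_W = 69/2.

34.50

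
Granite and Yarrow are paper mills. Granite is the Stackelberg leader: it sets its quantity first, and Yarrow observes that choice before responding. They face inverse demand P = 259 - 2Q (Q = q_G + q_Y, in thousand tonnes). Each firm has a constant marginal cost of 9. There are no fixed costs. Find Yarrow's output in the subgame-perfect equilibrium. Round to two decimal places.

The follower Yarrow best-responds to any q_G: π_Y = (259 - 2Q)q_Y - 9q_Y.
Follower FOC: 250 - 2q_G - 4q_Y = 0, so q_Y(q_G) = (250 - 2q_G)/4.
The leader anticipates this reaction. Substituting into P = 259 - 2Q gives P = 134 - q_G, so π_G = (134 - q_G)q_G - 9q_G.
The leader's first-order condition 125 - 2q_G = 0 yields q_G = 125/2.
Then q_Y = (250 - 2·(125/2))/4 = 125/4.

31.25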